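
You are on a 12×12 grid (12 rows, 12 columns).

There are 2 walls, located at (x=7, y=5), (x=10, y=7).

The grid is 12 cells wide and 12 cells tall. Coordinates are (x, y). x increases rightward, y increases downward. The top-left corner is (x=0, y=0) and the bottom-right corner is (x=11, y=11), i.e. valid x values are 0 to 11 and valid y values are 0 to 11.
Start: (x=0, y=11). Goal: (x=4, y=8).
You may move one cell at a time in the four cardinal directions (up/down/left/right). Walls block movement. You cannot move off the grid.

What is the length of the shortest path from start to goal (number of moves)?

BFS from (x=0, y=11) until reaching (x=4, y=8):
  Distance 0: (x=0, y=11)
  Distance 1: (x=0, y=10), (x=1, y=11)
  Distance 2: (x=0, y=9), (x=1, y=10), (x=2, y=11)
  Distance 3: (x=0, y=8), (x=1, y=9), (x=2, y=10), (x=3, y=11)
  Distance 4: (x=0, y=7), (x=1, y=8), (x=2, y=9), (x=3, y=10), (x=4, y=11)
  Distance 5: (x=0, y=6), (x=1, y=7), (x=2, y=8), (x=3, y=9), (x=4, y=10), (x=5, y=11)
  Distance 6: (x=0, y=5), (x=1, y=6), (x=2, y=7), (x=3, y=8), (x=4, y=9), (x=5, y=10), (x=6, y=11)
  Distance 7: (x=0, y=4), (x=1, y=5), (x=2, y=6), (x=3, y=7), (x=4, y=8), (x=5, y=9), (x=6, y=10), (x=7, y=11)  <- goal reached here
One shortest path (7 moves): (x=0, y=11) -> (x=1, y=11) -> (x=2, y=11) -> (x=3, y=11) -> (x=4, y=11) -> (x=4, y=10) -> (x=4, y=9) -> (x=4, y=8)

Answer: Shortest path length: 7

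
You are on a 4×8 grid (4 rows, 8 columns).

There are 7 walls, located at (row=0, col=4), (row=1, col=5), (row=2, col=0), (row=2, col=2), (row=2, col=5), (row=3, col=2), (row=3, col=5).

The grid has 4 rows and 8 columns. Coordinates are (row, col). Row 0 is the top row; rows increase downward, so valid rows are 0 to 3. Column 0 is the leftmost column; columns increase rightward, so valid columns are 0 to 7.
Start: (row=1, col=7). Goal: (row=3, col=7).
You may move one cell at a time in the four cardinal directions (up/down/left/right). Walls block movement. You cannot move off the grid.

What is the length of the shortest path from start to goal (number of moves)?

BFS from (row=1, col=7) until reaching (row=3, col=7):
  Distance 0: (row=1, col=7)
  Distance 1: (row=0, col=7), (row=1, col=6), (row=2, col=7)
  Distance 2: (row=0, col=6), (row=2, col=6), (row=3, col=7)  <- goal reached here
One shortest path (2 moves): (row=1, col=7) -> (row=2, col=7) -> (row=3, col=7)

Answer: Shortest path length: 2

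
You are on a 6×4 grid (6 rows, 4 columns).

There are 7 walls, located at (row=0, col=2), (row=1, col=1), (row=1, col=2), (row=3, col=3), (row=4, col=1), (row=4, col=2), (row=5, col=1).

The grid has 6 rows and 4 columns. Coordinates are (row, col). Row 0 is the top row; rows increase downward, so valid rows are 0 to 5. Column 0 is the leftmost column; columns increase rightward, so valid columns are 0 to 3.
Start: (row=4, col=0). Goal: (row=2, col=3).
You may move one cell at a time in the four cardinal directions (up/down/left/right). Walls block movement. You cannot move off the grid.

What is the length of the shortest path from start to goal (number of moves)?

Answer: Shortest path length: 5

Derivation:
BFS from (row=4, col=0) until reaching (row=2, col=3):
  Distance 0: (row=4, col=0)
  Distance 1: (row=3, col=0), (row=5, col=0)
  Distance 2: (row=2, col=0), (row=3, col=1)
  Distance 3: (row=1, col=0), (row=2, col=1), (row=3, col=2)
  Distance 4: (row=0, col=0), (row=2, col=2)
  Distance 5: (row=0, col=1), (row=2, col=3)  <- goal reached here
One shortest path (5 moves): (row=4, col=0) -> (row=3, col=0) -> (row=3, col=1) -> (row=3, col=2) -> (row=2, col=2) -> (row=2, col=3)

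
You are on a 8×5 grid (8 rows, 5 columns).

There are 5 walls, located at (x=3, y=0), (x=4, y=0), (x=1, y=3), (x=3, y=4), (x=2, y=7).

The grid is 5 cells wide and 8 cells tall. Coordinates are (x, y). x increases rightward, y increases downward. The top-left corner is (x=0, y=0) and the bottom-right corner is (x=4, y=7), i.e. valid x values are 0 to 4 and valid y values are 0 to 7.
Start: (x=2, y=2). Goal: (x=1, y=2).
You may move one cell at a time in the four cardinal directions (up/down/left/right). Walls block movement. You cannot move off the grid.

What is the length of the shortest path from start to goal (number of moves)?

Answer: Shortest path length: 1

Derivation:
BFS from (x=2, y=2) until reaching (x=1, y=2):
  Distance 0: (x=2, y=2)
  Distance 1: (x=2, y=1), (x=1, y=2), (x=3, y=2), (x=2, y=3)  <- goal reached here
One shortest path (1 moves): (x=2, y=2) -> (x=1, y=2)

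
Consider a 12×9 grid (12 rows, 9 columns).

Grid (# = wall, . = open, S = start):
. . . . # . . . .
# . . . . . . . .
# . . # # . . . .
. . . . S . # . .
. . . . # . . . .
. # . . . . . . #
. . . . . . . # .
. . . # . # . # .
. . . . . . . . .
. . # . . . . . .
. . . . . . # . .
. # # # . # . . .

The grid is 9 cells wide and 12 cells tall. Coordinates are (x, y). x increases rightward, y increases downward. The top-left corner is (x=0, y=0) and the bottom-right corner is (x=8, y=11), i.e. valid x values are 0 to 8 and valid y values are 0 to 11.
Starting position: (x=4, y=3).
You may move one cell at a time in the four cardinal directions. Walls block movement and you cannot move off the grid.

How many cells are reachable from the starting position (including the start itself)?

BFS flood-fill from (x=4, y=3):
  Distance 0: (x=4, y=3)
  Distance 1: (x=3, y=3), (x=5, y=3)
  Distance 2: (x=5, y=2), (x=2, y=3), (x=3, y=4), (x=5, y=4)
  Distance 3: (x=5, y=1), (x=2, y=2), (x=6, y=2), (x=1, y=3), (x=2, y=4), (x=6, y=4), (x=3, y=5), (x=5, y=5)
  Distance 4: (x=5, y=0), (x=2, y=1), (x=4, y=1), (x=6, y=1), (x=1, y=2), (x=7, y=2), (x=0, y=3), (x=1, y=4), (x=7, y=4), (x=2, y=5), (x=4, y=5), (x=6, y=5), (x=3, y=6), (x=5, y=6)
  Distance 5: (x=2, y=0), (x=6, y=0), (x=1, y=1), (x=3, y=1), (x=7, y=1), (x=8, y=2), (x=7, y=3), (x=0, y=4), (x=8, y=4), (x=7, y=5), (x=2, y=6), (x=4, y=6), (x=6, y=6)
  Distance 6: (x=1, y=0), (x=3, y=0), (x=7, y=0), (x=8, y=1), (x=8, y=3), (x=0, y=5), (x=1, y=6), (x=2, y=7), (x=4, y=7), (x=6, y=7)
  Distance 7: (x=0, y=0), (x=8, y=0), (x=0, y=6), (x=1, y=7), (x=2, y=8), (x=4, y=8), (x=6, y=8)
  Distance 8: (x=0, y=7), (x=1, y=8), (x=3, y=8), (x=5, y=8), (x=7, y=8), (x=4, y=9), (x=6, y=9)
  Distance 9: (x=0, y=8), (x=8, y=8), (x=1, y=9), (x=3, y=9), (x=5, y=9), (x=7, y=9), (x=4, y=10)
  Distance 10: (x=8, y=7), (x=0, y=9), (x=8, y=9), (x=1, y=10), (x=3, y=10), (x=5, y=10), (x=7, y=10), (x=4, y=11)
  Distance 11: (x=8, y=6), (x=0, y=10), (x=2, y=10), (x=8, y=10), (x=7, y=11)
  Distance 12: (x=0, y=11), (x=6, y=11), (x=8, y=11)
Total reachable: 89 (grid has 89 open cells total)

Answer: Reachable cells: 89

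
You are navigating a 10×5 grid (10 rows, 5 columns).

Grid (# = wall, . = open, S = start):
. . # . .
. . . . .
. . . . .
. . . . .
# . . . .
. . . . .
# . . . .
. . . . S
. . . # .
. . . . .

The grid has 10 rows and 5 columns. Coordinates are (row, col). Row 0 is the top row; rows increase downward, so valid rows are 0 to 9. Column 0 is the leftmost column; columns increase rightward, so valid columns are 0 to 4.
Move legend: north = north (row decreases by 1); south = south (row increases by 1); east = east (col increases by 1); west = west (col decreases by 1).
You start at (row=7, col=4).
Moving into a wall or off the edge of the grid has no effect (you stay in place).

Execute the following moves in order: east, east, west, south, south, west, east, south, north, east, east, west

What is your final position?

Answer: Final position: (row=6, col=3)

Derivation:
Start: (row=7, col=4)
  east (east): blocked, stay at (row=7, col=4)
  east (east): blocked, stay at (row=7, col=4)
  west (west): (row=7, col=4) -> (row=7, col=3)
  south (south): blocked, stay at (row=7, col=3)
  south (south): blocked, stay at (row=7, col=3)
  west (west): (row=7, col=3) -> (row=7, col=2)
  east (east): (row=7, col=2) -> (row=7, col=3)
  south (south): blocked, stay at (row=7, col=3)
  north (north): (row=7, col=3) -> (row=6, col=3)
  east (east): (row=6, col=3) -> (row=6, col=4)
  east (east): blocked, stay at (row=6, col=4)
  west (west): (row=6, col=4) -> (row=6, col=3)
Final: (row=6, col=3)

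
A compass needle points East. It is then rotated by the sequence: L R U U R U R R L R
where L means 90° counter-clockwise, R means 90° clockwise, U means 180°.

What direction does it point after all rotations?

Start: East
  L (left (90° counter-clockwise)) -> North
  R (right (90° clockwise)) -> East
  U (U-turn (180°)) -> West
  U (U-turn (180°)) -> East
  R (right (90° clockwise)) -> South
  U (U-turn (180°)) -> North
  R (right (90° clockwise)) -> East
  R (right (90° clockwise)) -> South
  L (left (90° counter-clockwise)) -> East
  R (right (90° clockwise)) -> South
Final: South

Answer: Final heading: South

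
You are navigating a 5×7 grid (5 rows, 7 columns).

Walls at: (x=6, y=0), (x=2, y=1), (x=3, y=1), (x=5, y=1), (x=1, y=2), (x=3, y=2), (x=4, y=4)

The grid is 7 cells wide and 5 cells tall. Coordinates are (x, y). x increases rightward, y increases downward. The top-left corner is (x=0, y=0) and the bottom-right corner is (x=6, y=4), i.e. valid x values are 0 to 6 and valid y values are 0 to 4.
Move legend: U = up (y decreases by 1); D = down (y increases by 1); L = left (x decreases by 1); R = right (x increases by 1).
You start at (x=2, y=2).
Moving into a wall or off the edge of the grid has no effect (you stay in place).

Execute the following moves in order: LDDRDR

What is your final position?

Answer: Final position: (x=3, y=4)

Derivation:
Start: (x=2, y=2)
  L (left): blocked, stay at (x=2, y=2)
  D (down): (x=2, y=2) -> (x=2, y=3)
  D (down): (x=2, y=3) -> (x=2, y=4)
  R (right): (x=2, y=4) -> (x=3, y=4)
  D (down): blocked, stay at (x=3, y=4)
  R (right): blocked, stay at (x=3, y=4)
Final: (x=3, y=4)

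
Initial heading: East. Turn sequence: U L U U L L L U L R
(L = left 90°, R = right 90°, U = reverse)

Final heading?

Answer: Final heading: East

Derivation:
Start: East
  U (U-turn (180°)) -> West
  L (left (90° counter-clockwise)) -> South
  U (U-turn (180°)) -> North
  U (U-turn (180°)) -> South
  L (left (90° counter-clockwise)) -> East
  L (left (90° counter-clockwise)) -> North
  L (left (90° counter-clockwise)) -> West
  U (U-turn (180°)) -> East
  L (left (90° counter-clockwise)) -> North
  R (right (90° clockwise)) -> East
Final: East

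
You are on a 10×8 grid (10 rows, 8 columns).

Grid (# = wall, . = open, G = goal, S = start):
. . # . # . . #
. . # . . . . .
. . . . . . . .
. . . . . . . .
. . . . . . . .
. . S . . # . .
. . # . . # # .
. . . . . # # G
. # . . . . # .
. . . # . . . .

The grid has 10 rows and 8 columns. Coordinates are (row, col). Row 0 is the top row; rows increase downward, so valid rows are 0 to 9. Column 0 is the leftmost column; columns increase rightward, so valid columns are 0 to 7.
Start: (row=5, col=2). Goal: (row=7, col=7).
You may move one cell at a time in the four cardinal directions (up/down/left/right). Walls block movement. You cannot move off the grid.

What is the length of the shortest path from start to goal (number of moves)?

BFS from (row=5, col=2) until reaching (row=7, col=7):
  Distance 0: (row=5, col=2)
  Distance 1: (row=4, col=2), (row=5, col=1), (row=5, col=3)
  Distance 2: (row=3, col=2), (row=4, col=1), (row=4, col=3), (row=5, col=0), (row=5, col=4), (row=6, col=1), (row=6, col=3)
  Distance 3: (row=2, col=2), (row=3, col=1), (row=3, col=3), (row=4, col=0), (row=4, col=4), (row=6, col=0), (row=6, col=4), (row=7, col=1), (row=7, col=3)
  Distance 4: (row=2, col=1), (row=2, col=3), (row=3, col=0), (row=3, col=4), (row=4, col=5), (row=7, col=0), (row=7, col=2), (row=7, col=4), (row=8, col=3)
  Distance 5: (row=1, col=1), (row=1, col=3), (row=2, col=0), (row=2, col=4), (row=3, col=5), (row=4, col=6), (row=8, col=0), (row=8, col=2), (row=8, col=4)
  Distance 6: (row=0, col=1), (row=0, col=3), (row=1, col=0), (row=1, col=4), (row=2, col=5), (row=3, col=6), (row=4, col=7), (row=5, col=6), (row=8, col=5), (row=9, col=0), (row=9, col=2), (row=9, col=4)
  Distance 7: (row=0, col=0), (row=1, col=5), (row=2, col=6), (row=3, col=7), (row=5, col=7), (row=9, col=1), (row=9, col=5)
  Distance 8: (row=0, col=5), (row=1, col=6), (row=2, col=7), (row=6, col=7), (row=9, col=6)
  Distance 9: (row=0, col=6), (row=1, col=7), (row=7, col=7), (row=9, col=7)  <- goal reached here
One shortest path (9 moves): (row=5, col=2) -> (row=5, col=3) -> (row=5, col=4) -> (row=4, col=4) -> (row=4, col=5) -> (row=4, col=6) -> (row=4, col=7) -> (row=5, col=7) -> (row=6, col=7) -> (row=7, col=7)

Answer: Shortest path length: 9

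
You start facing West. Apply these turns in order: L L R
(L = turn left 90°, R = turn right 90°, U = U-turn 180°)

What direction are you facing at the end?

Answer: Final heading: South

Derivation:
Start: West
  L (left (90° counter-clockwise)) -> South
  L (left (90° counter-clockwise)) -> East
  R (right (90° clockwise)) -> South
Final: South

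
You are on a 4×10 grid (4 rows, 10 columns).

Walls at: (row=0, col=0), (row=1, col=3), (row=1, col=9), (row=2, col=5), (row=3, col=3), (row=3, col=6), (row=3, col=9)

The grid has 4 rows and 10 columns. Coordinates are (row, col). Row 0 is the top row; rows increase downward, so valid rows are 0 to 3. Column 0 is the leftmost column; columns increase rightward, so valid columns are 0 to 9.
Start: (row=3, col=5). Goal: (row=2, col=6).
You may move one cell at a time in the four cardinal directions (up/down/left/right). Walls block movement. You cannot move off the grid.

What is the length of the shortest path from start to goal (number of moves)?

BFS from (row=3, col=5) until reaching (row=2, col=6):
  Distance 0: (row=3, col=5)
  Distance 1: (row=3, col=4)
  Distance 2: (row=2, col=4)
  Distance 3: (row=1, col=4), (row=2, col=3)
  Distance 4: (row=0, col=4), (row=1, col=5), (row=2, col=2)
  Distance 5: (row=0, col=3), (row=0, col=5), (row=1, col=2), (row=1, col=6), (row=2, col=1), (row=3, col=2)
  Distance 6: (row=0, col=2), (row=0, col=6), (row=1, col=1), (row=1, col=7), (row=2, col=0), (row=2, col=6), (row=3, col=1)  <- goal reached here
One shortest path (6 moves): (row=3, col=5) -> (row=3, col=4) -> (row=2, col=4) -> (row=1, col=4) -> (row=1, col=5) -> (row=1, col=6) -> (row=2, col=6)

Answer: Shortest path length: 6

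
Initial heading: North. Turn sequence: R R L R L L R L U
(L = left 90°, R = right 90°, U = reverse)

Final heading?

Start: North
  R (right (90° clockwise)) -> East
  R (right (90° clockwise)) -> South
  L (left (90° counter-clockwise)) -> East
  R (right (90° clockwise)) -> South
  L (left (90° counter-clockwise)) -> East
  L (left (90° counter-clockwise)) -> North
  R (right (90° clockwise)) -> East
  L (left (90° counter-clockwise)) -> North
  U (U-turn (180°)) -> South
Final: South

Answer: Final heading: South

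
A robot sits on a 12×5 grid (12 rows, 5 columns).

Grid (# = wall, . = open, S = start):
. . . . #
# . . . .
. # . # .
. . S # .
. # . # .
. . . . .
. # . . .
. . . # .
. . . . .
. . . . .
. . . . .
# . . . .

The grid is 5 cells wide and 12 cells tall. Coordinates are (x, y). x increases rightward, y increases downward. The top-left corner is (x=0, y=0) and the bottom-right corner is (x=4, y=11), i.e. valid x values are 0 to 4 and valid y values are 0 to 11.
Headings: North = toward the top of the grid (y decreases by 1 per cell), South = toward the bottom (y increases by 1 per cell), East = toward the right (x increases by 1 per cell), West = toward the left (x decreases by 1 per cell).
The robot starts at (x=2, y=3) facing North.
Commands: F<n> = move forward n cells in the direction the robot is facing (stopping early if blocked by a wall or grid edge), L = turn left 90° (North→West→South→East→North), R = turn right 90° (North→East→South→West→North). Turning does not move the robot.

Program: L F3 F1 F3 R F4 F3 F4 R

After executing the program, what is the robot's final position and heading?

Answer: Final position: (x=0, y=2), facing East

Derivation:
Start: (x=2, y=3), facing North
  L: turn left, now facing West
  F3: move forward 2/3 (blocked), now at (x=0, y=3)
  F1: move forward 0/1 (blocked), now at (x=0, y=3)
  F3: move forward 0/3 (blocked), now at (x=0, y=3)
  R: turn right, now facing North
  F4: move forward 1/4 (blocked), now at (x=0, y=2)
  F3: move forward 0/3 (blocked), now at (x=0, y=2)
  F4: move forward 0/4 (blocked), now at (x=0, y=2)
  R: turn right, now facing East
Final: (x=0, y=2), facing East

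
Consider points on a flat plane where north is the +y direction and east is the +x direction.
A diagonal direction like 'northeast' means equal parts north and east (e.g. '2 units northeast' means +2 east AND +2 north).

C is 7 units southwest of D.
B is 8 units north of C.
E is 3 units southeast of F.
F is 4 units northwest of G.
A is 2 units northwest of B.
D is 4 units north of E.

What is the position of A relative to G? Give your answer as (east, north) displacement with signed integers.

Answer: A is at (east=-10, north=8) relative to G.

Derivation:
Place G at the origin (east=0, north=0).
  F is 4 units northwest of G: delta (east=-4, north=+4); F at (east=-4, north=4).
  E is 3 units southeast of F: delta (east=+3, north=-3); E at (east=-1, north=1).
  D is 4 units north of E: delta (east=+0, north=+4); D at (east=-1, north=5).
  C is 7 units southwest of D: delta (east=-7, north=-7); C at (east=-8, north=-2).
  B is 8 units north of C: delta (east=+0, north=+8); B at (east=-8, north=6).
  A is 2 units northwest of B: delta (east=-2, north=+2); A at (east=-10, north=8).
Therefore A relative to G: (east=-10, north=8).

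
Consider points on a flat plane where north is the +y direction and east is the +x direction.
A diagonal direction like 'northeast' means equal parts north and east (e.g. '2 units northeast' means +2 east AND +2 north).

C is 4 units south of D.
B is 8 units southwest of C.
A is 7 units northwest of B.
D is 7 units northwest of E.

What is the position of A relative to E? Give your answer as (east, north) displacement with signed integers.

Answer: A is at (east=-22, north=2) relative to E.

Derivation:
Place E at the origin (east=0, north=0).
  D is 7 units northwest of E: delta (east=-7, north=+7); D at (east=-7, north=7).
  C is 4 units south of D: delta (east=+0, north=-4); C at (east=-7, north=3).
  B is 8 units southwest of C: delta (east=-8, north=-8); B at (east=-15, north=-5).
  A is 7 units northwest of B: delta (east=-7, north=+7); A at (east=-22, north=2).
Therefore A relative to E: (east=-22, north=2).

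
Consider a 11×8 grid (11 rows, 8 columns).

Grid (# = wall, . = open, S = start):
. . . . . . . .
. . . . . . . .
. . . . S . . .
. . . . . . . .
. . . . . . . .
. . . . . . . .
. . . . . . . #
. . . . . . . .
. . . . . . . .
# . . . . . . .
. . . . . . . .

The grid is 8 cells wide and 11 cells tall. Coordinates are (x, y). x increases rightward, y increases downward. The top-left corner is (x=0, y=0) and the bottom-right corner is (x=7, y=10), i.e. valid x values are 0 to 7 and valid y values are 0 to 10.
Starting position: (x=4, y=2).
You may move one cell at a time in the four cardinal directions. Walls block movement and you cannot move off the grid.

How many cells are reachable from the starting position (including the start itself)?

Answer: Reachable cells: 86

Derivation:
BFS flood-fill from (x=4, y=2):
  Distance 0: (x=4, y=2)
  Distance 1: (x=4, y=1), (x=3, y=2), (x=5, y=2), (x=4, y=3)
  Distance 2: (x=4, y=0), (x=3, y=1), (x=5, y=1), (x=2, y=2), (x=6, y=2), (x=3, y=3), (x=5, y=3), (x=4, y=4)
  Distance 3: (x=3, y=0), (x=5, y=0), (x=2, y=1), (x=6, y=1), (x=1, y=2), (x=7, y=2), (x=2, y=3), (x=6, y=3), (x=3, y=4), (x=5, y=4), (x=4, y=5)
  Distance 4: (x=2, y=0), (x=6, y=0), (x=1, y=1), (x=7, y=1), (x=0, y=2), (x=1, y=3), (x=7, y=3), (x=2, y=4), (x=6, y=4), (x=3, y=5), (x=5, y=5), (x=4, y=6)
  Distance 5: (x=1, y=0), (x=7, y=0), (x=0, y=1), (x=0, y=3), (x=1, y=4), (x=7, y=4), (x=2, y=5), (x=6, y=5), (x=3, y=6), (x=5, y=6), (x=4, y=7)
  Distance 6: (x=0, y=0), (x=0, y=4), (x=1, y=5), (x=7, y=5), (x=2, y=6), (x=6, y=6), (x=3, y=7), (x=5, y=7), (x=4, y=8)
  Distance 7: (x=0, y=5), (x=1, y=6), (x=2, y=7), (x=6, y=7), (x=3, y=8), (x=5, y=8), (x=4, y=9)
  Distance 8: (x=0, y=6), (x=1, y=7), (x=7, y=7), (x=2, y=8), (x=6, y=8), (x=3, y=9), (x=5, y=9), (x=4, y=10)
  Distance 9: (x=0, y=7), (x=1, y=8), (x=7, y=8), (x=2, y=9), (x=6, y=9), (x=3, y=10), (x=5, y=10)
  Distance 10: (x=0, y=8), (x=1, y=9), (x=7, y=9), (x=2, y=10), (x=6, y=10)
  Distance 11: (x=1, y=10), (x=7, y=10)
  Distance 12: (x=0, y=10)
Total reachable: 86 (grid has 86 open cells total)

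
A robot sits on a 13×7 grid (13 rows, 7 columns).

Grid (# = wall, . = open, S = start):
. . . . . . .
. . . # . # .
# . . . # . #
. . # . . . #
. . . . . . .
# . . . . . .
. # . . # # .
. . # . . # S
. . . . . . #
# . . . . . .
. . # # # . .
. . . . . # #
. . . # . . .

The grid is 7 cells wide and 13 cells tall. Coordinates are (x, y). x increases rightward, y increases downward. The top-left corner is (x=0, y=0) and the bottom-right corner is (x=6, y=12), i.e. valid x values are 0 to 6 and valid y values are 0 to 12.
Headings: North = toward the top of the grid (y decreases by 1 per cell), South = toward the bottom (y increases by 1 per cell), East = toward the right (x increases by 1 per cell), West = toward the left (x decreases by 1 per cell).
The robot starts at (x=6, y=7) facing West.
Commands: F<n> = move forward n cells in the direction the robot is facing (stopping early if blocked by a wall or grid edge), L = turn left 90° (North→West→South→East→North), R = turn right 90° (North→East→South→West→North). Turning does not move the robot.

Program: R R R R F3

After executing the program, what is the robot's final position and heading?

Answer: Final position: (x=6, y=7), facing West

Derivation:
Start: (x=6, y=7), facing West
  R: turn right, now facing North
  R: turn right, now facing East
  R: turn right, now facing South
  R: turn right, now facing West
  F3: move forward 0/3 (blocked), now at (x=6, y=7)
Final: (x=6, y=7), facing West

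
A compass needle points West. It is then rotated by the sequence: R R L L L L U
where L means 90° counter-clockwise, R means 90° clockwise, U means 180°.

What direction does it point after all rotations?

Answer: Final heading: West

Derivation:
Start: West
  R (right (90° clockwise)) -> North
  R (right (90° clockwise)) -> East
  L (left (90° counter-clockwise)) -> North
  L (left (90° counter-clockwise)) -> West
  L (left (90° counter-clockwise)) -> South
  L (left (90° counter-clockwise)) -> East
  U (U-turn (180°)) -> West
Final: West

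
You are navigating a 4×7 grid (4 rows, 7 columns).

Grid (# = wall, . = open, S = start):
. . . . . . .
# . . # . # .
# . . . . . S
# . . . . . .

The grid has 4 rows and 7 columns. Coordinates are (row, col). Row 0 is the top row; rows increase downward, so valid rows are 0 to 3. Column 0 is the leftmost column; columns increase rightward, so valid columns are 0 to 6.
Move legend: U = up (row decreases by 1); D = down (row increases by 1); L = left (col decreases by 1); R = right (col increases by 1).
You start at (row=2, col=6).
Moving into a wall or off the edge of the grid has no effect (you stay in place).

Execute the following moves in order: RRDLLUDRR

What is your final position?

Start: (row=2, col=6)
  R (right): blocked, stay at (row=2, col=6)
  R (right): blocked, stay at (row=2, col=6)
  D (down): (row=2, col=6) -> (row=3, col=6)
  L (left): (row=3, col=6) -> (row=3, col=5)
  L (left): (row=3, col=5) -> (row=3, col=4)
  U (up): (row=3, col=4) -> (row=2, col=4)
  D (down): (row=2, col=4) -> (row=3, col=4)
  R (right): (row=3, col=4) -> (row=3, col=5)
  R (right): (row=3, col=5) -> (row=3, col=6)
Final: (row=3, col=6)

Answer: Final position: (row=3, col=6)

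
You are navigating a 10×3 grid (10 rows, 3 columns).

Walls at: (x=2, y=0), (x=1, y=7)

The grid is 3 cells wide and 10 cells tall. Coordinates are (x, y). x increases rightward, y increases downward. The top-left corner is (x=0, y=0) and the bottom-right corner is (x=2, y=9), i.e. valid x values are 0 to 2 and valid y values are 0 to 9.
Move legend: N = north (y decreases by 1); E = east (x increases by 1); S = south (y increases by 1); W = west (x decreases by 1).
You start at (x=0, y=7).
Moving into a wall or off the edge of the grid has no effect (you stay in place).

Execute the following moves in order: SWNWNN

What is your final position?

Start: (x=0, y=7)
  S (south): (x=0, y=7) -> (x=0, y=8)
  W (west): blocked, stay at (x=0, y=8)
  N (north): (x=0, y=8) -> (x=0, y=7)
  W (west): blocked, stay at (x=0, y=7)
  N (north): (x=0, y=7) -> (x=0, y=6)
  N (north): (x=0, y=6) -> (x=0, y=5)
Final: (x=0, y=5)

Answer: Final position: (x=0, y=5)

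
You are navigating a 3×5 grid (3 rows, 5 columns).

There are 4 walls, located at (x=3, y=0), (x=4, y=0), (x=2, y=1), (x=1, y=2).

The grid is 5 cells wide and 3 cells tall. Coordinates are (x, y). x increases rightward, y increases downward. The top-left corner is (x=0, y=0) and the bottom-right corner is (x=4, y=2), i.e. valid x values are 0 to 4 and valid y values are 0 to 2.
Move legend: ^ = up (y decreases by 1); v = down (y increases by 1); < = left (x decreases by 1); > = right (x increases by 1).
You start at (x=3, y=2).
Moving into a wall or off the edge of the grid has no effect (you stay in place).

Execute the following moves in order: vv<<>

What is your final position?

Start: (x=3, y=2)
  v (down): blocked, stay at (x=3, y=2)
  v (down): blocked, stay at (x=3, y=2)
  < (left): (x=3, y=2) -> (x=2, y=2)
  < (left): blocked, stay at (x=2, y=2)
  > (right): (x=2, y=2) -> (x=3, y=2)
Final: (x=3, y=2)

Answer: Final position: (x=3, y=2)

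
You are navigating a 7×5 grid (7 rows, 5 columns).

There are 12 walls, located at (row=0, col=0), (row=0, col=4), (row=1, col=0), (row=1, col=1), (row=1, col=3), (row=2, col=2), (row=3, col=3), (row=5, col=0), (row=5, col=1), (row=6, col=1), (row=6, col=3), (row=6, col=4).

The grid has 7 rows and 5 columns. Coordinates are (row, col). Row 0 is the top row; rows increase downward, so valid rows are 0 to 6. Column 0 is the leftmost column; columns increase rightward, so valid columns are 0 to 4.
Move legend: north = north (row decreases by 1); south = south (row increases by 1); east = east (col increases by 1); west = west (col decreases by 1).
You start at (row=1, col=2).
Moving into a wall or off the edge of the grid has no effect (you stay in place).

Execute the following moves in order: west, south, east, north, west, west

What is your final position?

Answer: Final position: (row=0, col=1)

Derivation:
Start: (row=1, col=2)
  west (west): blocked, stay at (row=1, col=2)
  south (south): blocked, stay at (row=1, col=2)
  east (east): blocked, stay at (row=1, col=2)
  north (north): (row=1, col=2) -> (row=0, col=2)
  west (west): (row=0, col=2) -> (row=0, col=1)
  west (west): blocked, stay at (row=0, col=1)
Final: (row=0, col=1)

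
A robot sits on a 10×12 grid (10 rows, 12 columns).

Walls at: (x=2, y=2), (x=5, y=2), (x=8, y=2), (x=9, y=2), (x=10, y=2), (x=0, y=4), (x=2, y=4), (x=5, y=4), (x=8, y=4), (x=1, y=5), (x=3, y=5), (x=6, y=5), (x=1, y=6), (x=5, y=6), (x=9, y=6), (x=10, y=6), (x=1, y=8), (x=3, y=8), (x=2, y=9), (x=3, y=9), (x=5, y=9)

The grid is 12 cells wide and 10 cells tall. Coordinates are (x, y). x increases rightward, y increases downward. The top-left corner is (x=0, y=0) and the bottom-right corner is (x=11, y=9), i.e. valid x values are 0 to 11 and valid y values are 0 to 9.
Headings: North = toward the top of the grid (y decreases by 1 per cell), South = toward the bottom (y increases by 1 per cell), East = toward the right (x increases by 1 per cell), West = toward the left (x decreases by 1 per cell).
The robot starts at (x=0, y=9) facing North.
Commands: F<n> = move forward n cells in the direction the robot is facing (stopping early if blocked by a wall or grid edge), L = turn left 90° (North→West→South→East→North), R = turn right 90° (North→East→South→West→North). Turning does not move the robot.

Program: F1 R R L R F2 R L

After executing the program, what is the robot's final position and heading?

Answer: Final position: (x=0, y=9), facing South

Derivation:
Start: (x=0, y=9), facing North
  F1: move forward 1, now at (x=0, y=8)
  R: turn right, now facing East
  R: turn right, now facing South
  L: turn left, now facing East
  R: turn right, now facing South
  F2: move forward 1/2 (blocked), now at (x=0, y=9)
  R: turn right, now facing West
  L: turn left, now facing South
Final: (x=0, y=9), facing South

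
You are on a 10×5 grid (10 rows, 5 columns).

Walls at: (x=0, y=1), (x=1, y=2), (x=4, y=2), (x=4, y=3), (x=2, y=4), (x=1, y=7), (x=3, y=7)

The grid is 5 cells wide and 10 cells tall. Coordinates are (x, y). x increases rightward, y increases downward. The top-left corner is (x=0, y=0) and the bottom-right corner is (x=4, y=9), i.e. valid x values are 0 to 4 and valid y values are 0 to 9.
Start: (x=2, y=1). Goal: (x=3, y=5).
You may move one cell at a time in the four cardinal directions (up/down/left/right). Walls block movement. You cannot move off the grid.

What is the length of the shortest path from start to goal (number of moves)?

Answer: Shortest path length: 5

Derivation:
BFS from (x=2, y=1) until reaching (x=3, y=5):
  Distance 0: (x=2, y=1)
  Distance 1: (x=2, y=0), (x=1, y=1), (x=3, y=1), (x=2, y=2)
  Distance 2: (x=1, y=0), (x=3, y=0), (x=4, y=1), (x=3, y=2), (x=2, y=3)
  Distance 3: (x=0, y=0), (x=4, y=0), (x=1, y=3), (x=3, y=3)
  Distance 4: (x=0, y=3), (x=1, y=4), (x=3, y=4)
  Distance 5: (x=0, y=2), (x=0, y=4), (x=4, y=4), (x=1, y=5), (x=3, y=5)  <- goal reached here
One shortest path (5 moves): (x=2, y=1) -> (x=3, y=1) -> (x=3, y=2) -> (x=3, y=3) -> (x=3, y=4) -> (x=3, y=5)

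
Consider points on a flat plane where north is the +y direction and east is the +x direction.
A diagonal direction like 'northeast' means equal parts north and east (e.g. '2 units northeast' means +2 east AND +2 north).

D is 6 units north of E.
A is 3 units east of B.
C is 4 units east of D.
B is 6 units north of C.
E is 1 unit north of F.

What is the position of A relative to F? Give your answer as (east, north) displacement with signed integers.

Answer: A is at (east=7, north=13) relative to F.

Derivation:
Place F at the origin (east=0, north=0).
  E is 1 unit north of F: delta (east=+0, north=+1); E at (east=0, north=1).
  D is 6 units north of E: delta (east=+0, north=+6); D at (east=0, north=7).
  C is 4 units east of D: delta (east=+4, north=+0); C at (east=4, north=7).
  B is 6 units north of C: delta (east=+0, north=+6); B at (east=4, north=13).
  A is 3 units east of B: delta (east=+3, north=+0); A at (east=7, north=13).
Therefore A relative to F: (east=7, north=13).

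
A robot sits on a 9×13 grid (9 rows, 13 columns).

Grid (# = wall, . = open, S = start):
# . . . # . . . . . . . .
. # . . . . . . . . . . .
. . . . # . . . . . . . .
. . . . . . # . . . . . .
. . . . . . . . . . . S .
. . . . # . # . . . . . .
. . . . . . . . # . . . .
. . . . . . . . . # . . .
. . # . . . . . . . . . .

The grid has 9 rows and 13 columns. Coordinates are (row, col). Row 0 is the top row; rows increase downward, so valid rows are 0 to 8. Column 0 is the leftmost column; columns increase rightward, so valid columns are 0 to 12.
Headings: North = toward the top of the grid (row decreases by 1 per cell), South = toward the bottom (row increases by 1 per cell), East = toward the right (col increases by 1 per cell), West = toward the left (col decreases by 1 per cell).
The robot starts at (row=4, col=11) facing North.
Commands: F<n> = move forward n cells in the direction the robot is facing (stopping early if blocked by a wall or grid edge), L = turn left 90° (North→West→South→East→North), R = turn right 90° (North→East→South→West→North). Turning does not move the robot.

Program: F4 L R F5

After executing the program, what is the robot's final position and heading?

Answer: Final position: (row=0, col=11), facing North

Derivation:
Start: (row=4, col=11), facing North
  F4: move forward 4, now at (row=0, col=11)
  L: turn left, now facing West
  R: turn right, now facing North
  F5: move forward 0/5 (blocked), now at (row=0, col=11)
Final: (row=0, col=11), facing North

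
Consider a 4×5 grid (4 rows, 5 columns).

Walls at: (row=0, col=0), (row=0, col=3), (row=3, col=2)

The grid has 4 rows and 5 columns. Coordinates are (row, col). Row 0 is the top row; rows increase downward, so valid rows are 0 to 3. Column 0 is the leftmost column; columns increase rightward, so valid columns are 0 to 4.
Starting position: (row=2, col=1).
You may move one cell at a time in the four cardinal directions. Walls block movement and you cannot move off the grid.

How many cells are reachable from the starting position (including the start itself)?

Answer: Reachable cells: 17

Derivation:
BFS flood-fill from (row=2, col=1):
  Distance 0: (row=2, col=1)
  Distance 1: (row=1, col=1), (row=2, col=0), (row=2, col=2), (row=3, col=1)
  Distance 2: (row=0, col=1), (row=1, col=0), (row=1, col=2), (row=2, col=3), (row=3, col=0)
  Distance 3: (row=0, col=2), (row=1, col=3), (row=2, col=4), (row=3, col=3)
  Distance 4: (row=1, col=4), (row=3, col=4)
  Distance 5: (row=0, col=4)
Total reachable: 17 (grid has 17 open cells total)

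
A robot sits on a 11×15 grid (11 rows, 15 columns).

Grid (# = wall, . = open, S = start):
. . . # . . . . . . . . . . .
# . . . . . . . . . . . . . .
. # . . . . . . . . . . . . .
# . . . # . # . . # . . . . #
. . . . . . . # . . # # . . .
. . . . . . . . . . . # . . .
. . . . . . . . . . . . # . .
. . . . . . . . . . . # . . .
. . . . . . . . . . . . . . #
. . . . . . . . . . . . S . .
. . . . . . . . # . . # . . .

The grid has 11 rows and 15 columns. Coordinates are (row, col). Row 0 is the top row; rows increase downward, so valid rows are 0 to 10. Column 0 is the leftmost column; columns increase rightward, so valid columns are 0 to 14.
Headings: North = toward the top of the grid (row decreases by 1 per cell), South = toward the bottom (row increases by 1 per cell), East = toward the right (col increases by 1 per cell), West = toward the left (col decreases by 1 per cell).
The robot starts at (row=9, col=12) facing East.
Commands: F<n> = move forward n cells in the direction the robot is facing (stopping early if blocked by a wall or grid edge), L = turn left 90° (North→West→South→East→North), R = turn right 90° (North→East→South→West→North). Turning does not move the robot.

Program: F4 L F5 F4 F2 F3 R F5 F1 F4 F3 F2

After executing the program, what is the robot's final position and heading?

Start: (row=9, col=12), facing East
  F4: move forward 2/4 (blocked), now at (row=9, col=14)
  L: turn left, now facing North
  F5: move forward 0/5 (blocked), now at (row=9, col=14)
  F4: move forward 0/4 (blocked), now at (row=9, col=14)
  F2: move forward 0/2 (blocked), now at (row=9, col=14)
  F3: move forward 0/3 (blocked), now at (row=9, col=14)
  R: turn right, now facing East
  F5: move forward 0/5 (blocked), now at (row=9, col=14)
  F1: move forward 0/1 (blocked), now at (row=9, col=14)
  F4: move forward 0/4 (blocked), now at (row=9, col=14)
  F3: move forward 0/3 (blocked), now at (row=9, col=14)
  F2: move forward 0/2 (blocked), now at (row=9, col=14)
Final: (row=9, col=14), facing East

Answer: Final position: (row=9, col=14), facing East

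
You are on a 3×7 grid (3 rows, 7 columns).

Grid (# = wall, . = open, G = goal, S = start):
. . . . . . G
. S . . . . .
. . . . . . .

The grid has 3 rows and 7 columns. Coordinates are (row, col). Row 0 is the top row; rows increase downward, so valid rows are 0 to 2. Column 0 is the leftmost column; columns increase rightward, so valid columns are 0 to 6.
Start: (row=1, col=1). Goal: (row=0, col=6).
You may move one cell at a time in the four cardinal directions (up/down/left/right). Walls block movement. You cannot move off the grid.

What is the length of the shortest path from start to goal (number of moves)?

BFS from (row=1, col=1) until reaching (row=0, col=6):
  Distance 0: (row=1, col=1)
  Distance 1: (row=0, col=1), (row=1, col=0), (row=1, col=2), (row=2, col=1)
  Distance 2: (row=0, col=0), (row=0, col=2), (row=1, col=3), (row=2, col=0), (row=2, col=2)
  Distance 3: (row=0, col=3), (row=1, col=4), (row=2, col=3)
  Distance 4: (row=0, col=4), (row=1, col=5), (row=2, col=4)
  Distance 5: (row=0, col=5), (row=1, col=6), (row=2, col=5)
  Distance 6: (row=0, col=6), (row=2, col=6)  <- goal reached here
One shortest path (6 moves): (row=1, col=1) -> (row=1, col=2) -> (row=1, col=3) -> (row=1, col=4) -> (row=1, col=5) -> (row=1, col=6) -> (row=0, col=6)

Answer: Shortest path length: 6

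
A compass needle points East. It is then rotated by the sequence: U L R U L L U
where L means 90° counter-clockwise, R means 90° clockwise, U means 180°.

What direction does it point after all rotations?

Answer: Final heading: East

Derivation:
Start: East
  U (U-turn (180°)) -> West
  L (left (90° counter-clockwise)) -> South
  R (right (90° clockwise)) -> West
  U (U-turn (180°)) -> East
  L (left (90° counter-clockwise)) -> North
  L (left (90° counter-clockwise)) -> West
  U (U-turn (180°)) -> East
Final: East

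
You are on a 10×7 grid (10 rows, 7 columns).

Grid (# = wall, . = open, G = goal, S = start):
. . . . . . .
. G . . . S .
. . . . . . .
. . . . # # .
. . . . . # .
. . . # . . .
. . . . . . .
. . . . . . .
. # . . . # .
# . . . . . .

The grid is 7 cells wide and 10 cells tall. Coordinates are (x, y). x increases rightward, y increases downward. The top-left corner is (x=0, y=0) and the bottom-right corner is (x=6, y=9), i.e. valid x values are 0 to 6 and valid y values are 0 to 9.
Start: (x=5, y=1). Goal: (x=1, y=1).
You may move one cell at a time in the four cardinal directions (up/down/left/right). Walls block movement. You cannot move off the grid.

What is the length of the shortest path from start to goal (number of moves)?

Answer: Shortest path length: 4

Derivation:
BFS from (x=5, y=1) until reaching (x=1, y=1):
  Distance 0: (x=5, y=1)
  Distance 1: (x=5, y=0), (x=4, y=1), (x=6, y=1), (x=5, y=2)
  Distance 2: (x=4, y=0), (x=6, y=0), (x=3, y=1), (x=4, y=2), (x=6, y=2)
  Distance 3: (x=3, y=0), (x=2, y=1), (x=3, y=2), (x=6, y=3)
  Distance 4: (x=2, y=0), (x=1, y=1), (x=2, y=2), (x=3, y=3), (x=6, y=4)  <- goal reached here
One shortest path (4 moves): (x=5, y=1) -> (x=4, y=1) -> (x=3, y=1) -> (x=2, y=1) -> (x=1, y=1)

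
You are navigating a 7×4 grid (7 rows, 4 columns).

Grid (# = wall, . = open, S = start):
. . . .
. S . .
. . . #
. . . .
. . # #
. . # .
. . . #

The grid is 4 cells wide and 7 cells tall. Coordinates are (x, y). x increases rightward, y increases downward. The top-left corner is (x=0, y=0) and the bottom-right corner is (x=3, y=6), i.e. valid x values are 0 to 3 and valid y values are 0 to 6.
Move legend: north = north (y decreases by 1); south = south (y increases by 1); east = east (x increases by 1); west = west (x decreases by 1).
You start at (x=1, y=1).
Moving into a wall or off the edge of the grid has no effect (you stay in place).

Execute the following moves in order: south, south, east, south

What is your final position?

Answer: Final position: (x=2, y=3)

Derivation:
Start: (x=1, y=1)
  south (south): (x=1, y=1) -> (x=1, y=2)
  south (south): (x=1, y=2) -> (x=1, y=3)
  east (east): (x=1, y=3) -> (x=2, y=3)
  south (south): blocked, stay at (x=2, y=3)
Final: (x=2, y=3)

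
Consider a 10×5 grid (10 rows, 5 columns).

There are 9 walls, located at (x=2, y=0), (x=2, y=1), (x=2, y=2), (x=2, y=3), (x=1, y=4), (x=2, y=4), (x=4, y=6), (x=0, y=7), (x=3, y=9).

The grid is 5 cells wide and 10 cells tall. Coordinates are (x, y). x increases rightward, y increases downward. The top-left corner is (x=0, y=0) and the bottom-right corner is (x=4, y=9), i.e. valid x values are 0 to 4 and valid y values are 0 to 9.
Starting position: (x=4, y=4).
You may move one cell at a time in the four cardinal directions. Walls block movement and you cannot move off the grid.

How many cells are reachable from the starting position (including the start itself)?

Answer: Reachable cells: 41

Derivation:
BFS flood-fill from (x=4, y=4):
  Distance 0: (x=4, y=4)
  Distance 1: (x=4, y=3), (x=3, y=4), (x=4, y=5)
  Distance 2: (x=4, y=2), (x=3, y=3), (x=3, y=5)
  Distance 3: (x=4, y=1), (x=3, y=2), (x=2, y=5), (x=3, y=6)
  Distance 4: (x=4, y=0), (x=3, y=1), (x=1, y=5), (x=2, y=6), (x=3, y=7)
  Distance 5: (x=3, y=0), (x=0, y=5), (x=1, y=6), (x=2, y=7), (x=4, y=7), (x=3, y=8)
  Distance 6: (x=0, y=4), (x=0, y=6), (x=1, y=7), (x=2, y=8), (x=4, y=8)
  Distance 7: (x=0, y=3), (x=1, y=8), (x=2, y=9), (x=4, y=9)
  Distance 8: (x=0, y=2), (x=1, y=3), (x=0, y=8), (x=1, y=9)
  Distance 9: (x=0, y=1), (x=1, y=2), (x=0, y=9)
  Distance 10: (x=0, y=0), (x=1, y=1)
  Distance 11: (x=1, y=0)
Total reachable: 41 (grid has 41 open cells total)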